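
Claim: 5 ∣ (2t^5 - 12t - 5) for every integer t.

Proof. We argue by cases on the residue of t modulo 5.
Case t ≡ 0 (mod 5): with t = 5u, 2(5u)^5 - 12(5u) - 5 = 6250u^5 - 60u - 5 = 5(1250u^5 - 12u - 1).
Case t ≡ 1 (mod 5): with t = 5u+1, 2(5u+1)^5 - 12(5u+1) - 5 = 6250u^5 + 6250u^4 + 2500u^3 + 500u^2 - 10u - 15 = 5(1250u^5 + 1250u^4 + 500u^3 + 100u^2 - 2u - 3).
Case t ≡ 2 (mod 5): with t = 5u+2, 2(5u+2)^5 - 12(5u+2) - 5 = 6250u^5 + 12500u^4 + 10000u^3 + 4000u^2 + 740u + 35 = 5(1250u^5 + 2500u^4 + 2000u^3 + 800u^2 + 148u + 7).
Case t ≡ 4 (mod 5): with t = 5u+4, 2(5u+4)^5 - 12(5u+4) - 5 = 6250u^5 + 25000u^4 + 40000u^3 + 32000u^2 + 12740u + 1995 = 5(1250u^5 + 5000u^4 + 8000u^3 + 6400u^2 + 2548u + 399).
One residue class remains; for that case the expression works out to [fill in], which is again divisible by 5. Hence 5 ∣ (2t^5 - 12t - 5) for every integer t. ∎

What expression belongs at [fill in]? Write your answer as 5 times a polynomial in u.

5(1250u^5 + 3750u^4 + 4500u^3 + 2700u^2 + 798u + 89)

Only t ≡ 3 (mod 5) is unaccounted for. Put t = 5u+3:
2(5u+3)^5 - 12(5u+3) - 5 expands to 6250u^5 + 18750u^4 + 22500u^3 + 13500u^2 + 3990u + 445,
and factoring out 5 leaves 5(1250u^5 + 3750u^4 + 4500u^3 + 2700u^2 + 798u + 89).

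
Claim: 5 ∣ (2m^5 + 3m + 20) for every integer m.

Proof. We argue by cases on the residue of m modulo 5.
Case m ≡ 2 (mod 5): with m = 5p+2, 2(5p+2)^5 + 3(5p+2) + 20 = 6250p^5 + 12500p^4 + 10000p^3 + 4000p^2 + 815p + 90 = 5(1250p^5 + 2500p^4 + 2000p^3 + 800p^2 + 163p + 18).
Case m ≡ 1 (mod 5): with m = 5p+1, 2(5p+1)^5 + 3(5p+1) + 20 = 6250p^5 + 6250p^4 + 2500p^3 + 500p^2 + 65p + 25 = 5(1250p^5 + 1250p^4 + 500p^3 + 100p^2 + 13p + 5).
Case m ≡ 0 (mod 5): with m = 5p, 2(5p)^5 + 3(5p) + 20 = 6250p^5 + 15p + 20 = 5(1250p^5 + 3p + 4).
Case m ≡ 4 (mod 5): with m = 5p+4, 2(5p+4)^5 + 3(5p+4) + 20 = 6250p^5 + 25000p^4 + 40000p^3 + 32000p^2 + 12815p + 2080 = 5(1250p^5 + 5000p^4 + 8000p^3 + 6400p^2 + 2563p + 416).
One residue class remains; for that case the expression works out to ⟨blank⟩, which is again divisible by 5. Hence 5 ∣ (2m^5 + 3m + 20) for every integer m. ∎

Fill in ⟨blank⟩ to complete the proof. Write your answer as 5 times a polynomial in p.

5(1250p^5 + 3750p^4 + 4500p^3 + 2700p^2 + 813p + 103)

Only m ≡ 3 (mod 5) is unaccounted for. Put m = 5p+3:
2(5p+3)^5 + 3(5p+3) + 20 expands to 6250p^5 + 18750p^4 + 22500p^3 + 13500p^2 + 4065p + 515,
and factoring out 5 leaves 5(1250p^5 + 3750p^4 + 4500p^3 + 2700p^2 + 813p + 103).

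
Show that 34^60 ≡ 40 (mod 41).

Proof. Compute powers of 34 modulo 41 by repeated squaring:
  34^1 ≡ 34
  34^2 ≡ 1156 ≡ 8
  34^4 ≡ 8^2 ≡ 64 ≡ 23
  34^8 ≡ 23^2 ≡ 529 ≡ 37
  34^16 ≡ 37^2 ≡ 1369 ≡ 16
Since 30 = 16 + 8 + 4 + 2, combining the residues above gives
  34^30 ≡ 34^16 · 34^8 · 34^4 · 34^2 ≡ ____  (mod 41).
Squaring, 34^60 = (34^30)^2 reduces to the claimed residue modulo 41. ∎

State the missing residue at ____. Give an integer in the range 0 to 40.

Multiply the listed residues: 16 · 37 · 23 · 8 = 592 → 13616 → 108928.
Reducing modulo 41: 108928 = 2656·41 + 32, so 34^30 ≡ 32.

32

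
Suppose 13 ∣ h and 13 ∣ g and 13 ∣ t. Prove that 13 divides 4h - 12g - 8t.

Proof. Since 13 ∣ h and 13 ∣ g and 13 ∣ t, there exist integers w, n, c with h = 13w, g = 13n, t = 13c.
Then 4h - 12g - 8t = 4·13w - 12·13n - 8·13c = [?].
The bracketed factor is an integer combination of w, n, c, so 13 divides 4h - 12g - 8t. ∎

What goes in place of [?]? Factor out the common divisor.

13(-8c - 12n + 4w)

Each term has a factor of 13: 4·13w - 12·13n - 8·13c = 13·(-8c - 12n + 4w).
Since -8c - 12n + 4w is an integer, 13 ∣ (4h - 12g - 8t).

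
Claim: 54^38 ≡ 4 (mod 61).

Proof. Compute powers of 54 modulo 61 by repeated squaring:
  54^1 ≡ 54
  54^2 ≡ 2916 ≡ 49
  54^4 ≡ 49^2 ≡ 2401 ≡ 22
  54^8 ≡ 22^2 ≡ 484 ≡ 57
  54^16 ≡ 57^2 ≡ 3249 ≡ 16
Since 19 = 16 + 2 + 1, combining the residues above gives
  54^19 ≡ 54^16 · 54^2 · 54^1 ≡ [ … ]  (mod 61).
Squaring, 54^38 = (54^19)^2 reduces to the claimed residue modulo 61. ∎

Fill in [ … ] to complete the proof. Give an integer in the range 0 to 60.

2

54^16 · 54^2 · 54^1 ≡ 16 · 49 · 54 = 42336.
42336 mod 61 = 2, so 54^19 ≡ 2 (mod 61).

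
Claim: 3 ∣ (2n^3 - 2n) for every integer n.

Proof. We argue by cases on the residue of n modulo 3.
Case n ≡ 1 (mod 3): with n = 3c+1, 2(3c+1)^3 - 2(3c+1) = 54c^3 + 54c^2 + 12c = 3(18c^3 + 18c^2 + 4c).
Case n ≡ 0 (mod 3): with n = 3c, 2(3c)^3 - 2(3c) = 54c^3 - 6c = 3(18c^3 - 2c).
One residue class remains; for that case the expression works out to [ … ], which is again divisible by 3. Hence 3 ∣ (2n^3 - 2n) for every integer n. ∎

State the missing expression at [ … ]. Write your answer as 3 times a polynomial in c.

Only n ≡ 2 (mod 3) is unaccounted for. Put n = 3c+2:
2(3c+2)^3 - 2(3c+2) expands to 54c^3 + 108c^2 + 66c + 12,
and factoring out 3 leaves 3(18c^3 + 36c^2 + 22c + 4).

3(18c^3 + 36c^2 + 22c + 4)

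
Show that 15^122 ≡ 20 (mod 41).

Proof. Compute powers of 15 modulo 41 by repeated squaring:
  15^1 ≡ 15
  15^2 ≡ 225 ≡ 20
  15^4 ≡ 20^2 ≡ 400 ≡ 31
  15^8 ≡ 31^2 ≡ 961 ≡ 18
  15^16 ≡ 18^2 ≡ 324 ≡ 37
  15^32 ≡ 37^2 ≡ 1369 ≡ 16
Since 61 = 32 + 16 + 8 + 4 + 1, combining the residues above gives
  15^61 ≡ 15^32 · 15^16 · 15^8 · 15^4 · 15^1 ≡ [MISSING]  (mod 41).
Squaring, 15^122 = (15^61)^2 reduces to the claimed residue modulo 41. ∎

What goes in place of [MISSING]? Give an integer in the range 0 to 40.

26

Multiply the listed residues: 16 · 37 · 18 · 31 · 15 = 592 → 10656 → 330336 → 4955040.
Reducing modulo 41: 4955040 = 120854·41 + 26, so 15^61 ≡ 26.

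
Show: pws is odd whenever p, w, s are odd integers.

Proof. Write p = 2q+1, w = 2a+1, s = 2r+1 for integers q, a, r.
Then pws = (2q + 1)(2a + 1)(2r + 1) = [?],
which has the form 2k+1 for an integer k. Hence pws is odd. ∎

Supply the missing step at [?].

2(4aqr + 2aq + 2ar + a + 2qr + q + r) + 1

(2q + 1)(2a + 1)(2r + 1) = 8aqr + 4aq + 4ar + 2a + 4qr + 2q + 2r + 1
= 2(4aqr + 2aq + 2ar + a + 2qr + q + r) + 1.
Since 4aqr + 2aq + 2ar + a + 2qr + q + r is an integer, the product is of the form 2k+1 for an integer k.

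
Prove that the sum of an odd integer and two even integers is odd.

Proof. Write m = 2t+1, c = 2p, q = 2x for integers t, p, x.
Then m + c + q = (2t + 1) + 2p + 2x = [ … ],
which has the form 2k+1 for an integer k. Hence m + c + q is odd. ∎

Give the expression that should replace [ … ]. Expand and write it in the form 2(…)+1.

2(p + t + x) + 1

Expanding: (2t + 1) + 2p + 2x = 2p + 2t + 2x + 1.
Every term except the constant is even, so this is 2(p + t + x) + 1,
and p + t + x ∈ ℤ gives the required form.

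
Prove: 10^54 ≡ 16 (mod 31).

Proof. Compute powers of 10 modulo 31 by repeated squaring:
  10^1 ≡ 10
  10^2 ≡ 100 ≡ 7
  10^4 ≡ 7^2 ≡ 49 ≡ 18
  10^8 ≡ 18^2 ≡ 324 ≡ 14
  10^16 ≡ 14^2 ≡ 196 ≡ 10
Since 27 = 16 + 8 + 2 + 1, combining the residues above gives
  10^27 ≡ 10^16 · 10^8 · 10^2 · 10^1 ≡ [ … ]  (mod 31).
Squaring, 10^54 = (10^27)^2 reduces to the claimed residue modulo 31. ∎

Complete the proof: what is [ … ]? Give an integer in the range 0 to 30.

10^16 · 10^8 · 10^2 · 10^1 ≡ 10 · 14 · 7 · 10 = 9800.
9800 mod 31 = 4, so 10^27 ≡ 4 (mod 31).

4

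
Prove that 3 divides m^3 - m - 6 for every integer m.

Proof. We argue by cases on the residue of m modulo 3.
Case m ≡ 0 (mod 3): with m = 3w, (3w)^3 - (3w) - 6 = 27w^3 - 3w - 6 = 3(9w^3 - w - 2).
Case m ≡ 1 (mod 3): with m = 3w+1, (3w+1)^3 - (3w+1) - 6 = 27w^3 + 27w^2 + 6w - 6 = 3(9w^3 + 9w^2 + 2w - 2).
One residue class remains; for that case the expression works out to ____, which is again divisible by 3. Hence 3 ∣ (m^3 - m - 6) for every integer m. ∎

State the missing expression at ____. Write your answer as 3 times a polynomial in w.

3(9w^3 + 18w^2 + 11w)

The residues treated are {0, 1}, so the missing case is m ≡ 2 (mod 3); write m = 3w+2.
Then (3w+2)^3 - (3w+2) - 6 = 27w^3 + 54w^2 + 33w = 3(9w^3 + 18w^2 + 11w).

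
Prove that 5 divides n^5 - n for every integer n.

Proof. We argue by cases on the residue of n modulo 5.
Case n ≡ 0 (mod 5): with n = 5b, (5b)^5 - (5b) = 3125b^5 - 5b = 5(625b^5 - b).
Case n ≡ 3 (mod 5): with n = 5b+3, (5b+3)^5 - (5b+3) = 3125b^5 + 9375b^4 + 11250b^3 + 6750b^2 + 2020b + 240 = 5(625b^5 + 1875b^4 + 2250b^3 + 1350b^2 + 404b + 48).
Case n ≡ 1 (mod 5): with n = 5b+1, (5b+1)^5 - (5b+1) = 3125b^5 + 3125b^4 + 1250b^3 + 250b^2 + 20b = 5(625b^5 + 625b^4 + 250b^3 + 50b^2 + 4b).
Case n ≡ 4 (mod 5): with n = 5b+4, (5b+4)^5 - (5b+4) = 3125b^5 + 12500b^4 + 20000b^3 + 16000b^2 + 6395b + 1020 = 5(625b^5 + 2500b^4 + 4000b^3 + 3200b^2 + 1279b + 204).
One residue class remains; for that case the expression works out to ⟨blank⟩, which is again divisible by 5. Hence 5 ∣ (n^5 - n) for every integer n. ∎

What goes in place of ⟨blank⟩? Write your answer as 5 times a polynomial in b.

Only n ≡ 2 (mod 5) is unaccounted for. Put n = 5b+2:
(5b+2)^5 - (5b+2) expands to 3125b^5 + 6250b^4 + 5000b^3 + 2000b^2 + 395b + 30,
and factoring out 5 leaves 5(625b^5 + 1250b^4 + 1000b^3 + 400b^2 + 79b + 6).

5(625b^5 + 1250b^4 + 1000b^3 + 400b^2 + 79b + 6)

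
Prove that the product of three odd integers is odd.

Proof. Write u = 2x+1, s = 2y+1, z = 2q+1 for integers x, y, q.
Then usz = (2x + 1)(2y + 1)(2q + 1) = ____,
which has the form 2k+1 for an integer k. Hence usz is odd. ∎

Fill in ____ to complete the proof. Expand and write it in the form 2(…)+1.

2(4qxy + 2qx + 2qy + q + 2xy + x + y) + 1

Expanding: (2x + 1)(2y + 1)(2q + 1) = 8qxy + 4qx + 4qy + 2q + 4xy + 2x + 2y + 1.
Every term except the constant is even, so this is 2(4qxy + 2qx + 2qy + q + 2xy + x + y) + 1,
and 4qxy + 2qx + 2qy + q + 2xy + x + y ∈ ℤ gives the required form.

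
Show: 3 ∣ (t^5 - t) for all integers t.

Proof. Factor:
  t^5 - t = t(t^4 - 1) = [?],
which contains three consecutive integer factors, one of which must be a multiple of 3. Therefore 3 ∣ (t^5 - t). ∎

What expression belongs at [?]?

(t - 1)t(t + 1)(t^2 + 1)

t^4 - 1 = (t^2 - 1)(t^2 + 1), and t^2 - 1 = (t-1)(t+1).
So t(t^4 - 1) = (t - 1)t(t + 1)(t^2 + 1).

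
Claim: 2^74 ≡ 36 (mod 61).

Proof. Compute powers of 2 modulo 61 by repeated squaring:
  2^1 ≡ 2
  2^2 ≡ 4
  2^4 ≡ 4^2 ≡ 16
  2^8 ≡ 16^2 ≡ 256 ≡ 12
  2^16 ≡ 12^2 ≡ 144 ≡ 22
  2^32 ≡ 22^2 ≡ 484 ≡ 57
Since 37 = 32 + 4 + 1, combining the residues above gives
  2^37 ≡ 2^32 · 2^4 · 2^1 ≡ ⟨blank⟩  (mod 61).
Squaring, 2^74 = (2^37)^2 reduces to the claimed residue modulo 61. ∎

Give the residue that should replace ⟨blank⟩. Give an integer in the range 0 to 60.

2^32 · 2^4 · 2^1 ≡ 57 · 16 · 2 = 1824.
1824 mod 61 = 55, so 2^37 ≡ 55 (mod 61).

55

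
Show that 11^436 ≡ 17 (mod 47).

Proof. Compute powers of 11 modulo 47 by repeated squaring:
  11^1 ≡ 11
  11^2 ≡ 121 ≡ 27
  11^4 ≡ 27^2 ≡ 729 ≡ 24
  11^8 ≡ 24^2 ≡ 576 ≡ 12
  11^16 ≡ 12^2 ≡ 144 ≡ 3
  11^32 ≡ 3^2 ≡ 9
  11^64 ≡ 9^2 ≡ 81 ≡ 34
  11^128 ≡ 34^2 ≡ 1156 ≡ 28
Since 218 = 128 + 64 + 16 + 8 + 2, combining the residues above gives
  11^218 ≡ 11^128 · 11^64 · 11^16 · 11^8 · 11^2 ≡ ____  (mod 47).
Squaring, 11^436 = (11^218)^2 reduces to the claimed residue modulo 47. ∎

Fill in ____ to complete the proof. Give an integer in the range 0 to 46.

8

Multiply the listed residues: 28 · 34 · 3 · 12 · 27 = 952 → 2856 → 34272 → 925344.
Reducing modulo 47: 925344 = 19688·47 + 8, so 11^218 ≡ 8.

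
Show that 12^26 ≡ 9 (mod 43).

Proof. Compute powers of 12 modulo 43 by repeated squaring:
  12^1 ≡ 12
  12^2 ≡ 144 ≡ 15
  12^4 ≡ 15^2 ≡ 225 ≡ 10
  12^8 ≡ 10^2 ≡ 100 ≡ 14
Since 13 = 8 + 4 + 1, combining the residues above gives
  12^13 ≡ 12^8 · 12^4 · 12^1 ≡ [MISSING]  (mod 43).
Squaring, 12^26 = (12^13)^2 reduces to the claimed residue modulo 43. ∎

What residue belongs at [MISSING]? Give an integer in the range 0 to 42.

12^8 · 12^4 · 12^1 ≡ 14 · 10 · 12 = 1680.
1680 mod 43 = 3, so 12^13 ≡ 3 (mod 43).

3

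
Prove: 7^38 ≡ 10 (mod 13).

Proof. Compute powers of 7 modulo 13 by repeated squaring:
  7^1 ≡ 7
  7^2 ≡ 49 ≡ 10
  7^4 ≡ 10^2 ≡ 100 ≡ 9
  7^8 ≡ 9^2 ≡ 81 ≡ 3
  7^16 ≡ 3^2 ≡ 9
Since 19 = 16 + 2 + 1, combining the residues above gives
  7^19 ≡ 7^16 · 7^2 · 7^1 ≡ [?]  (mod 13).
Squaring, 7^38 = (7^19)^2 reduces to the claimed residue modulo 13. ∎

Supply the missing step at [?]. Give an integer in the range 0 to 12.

6

7^16 · 7^2 · 7^1 ≡ 9 · 10 · 7 = 630.
630 mod 13 = 6, so 7^19 ≡ 6 (mod 13).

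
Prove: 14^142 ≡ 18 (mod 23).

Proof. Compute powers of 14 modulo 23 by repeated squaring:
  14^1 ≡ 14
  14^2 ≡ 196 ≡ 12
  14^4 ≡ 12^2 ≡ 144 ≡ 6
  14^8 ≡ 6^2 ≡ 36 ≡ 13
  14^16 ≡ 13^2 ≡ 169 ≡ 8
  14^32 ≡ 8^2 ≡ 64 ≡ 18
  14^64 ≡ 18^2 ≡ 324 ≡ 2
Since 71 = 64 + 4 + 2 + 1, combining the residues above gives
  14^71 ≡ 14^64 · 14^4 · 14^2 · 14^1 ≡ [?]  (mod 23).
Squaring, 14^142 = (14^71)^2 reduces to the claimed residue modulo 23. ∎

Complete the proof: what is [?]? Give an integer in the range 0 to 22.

14^64 · 14^4 · 14^2 · 14^1 ≡ 2 · 6 · 12 · 14 = 2016.
2016 mod 23 = 15, so 14^71 ≡ 15 (mod 23).

15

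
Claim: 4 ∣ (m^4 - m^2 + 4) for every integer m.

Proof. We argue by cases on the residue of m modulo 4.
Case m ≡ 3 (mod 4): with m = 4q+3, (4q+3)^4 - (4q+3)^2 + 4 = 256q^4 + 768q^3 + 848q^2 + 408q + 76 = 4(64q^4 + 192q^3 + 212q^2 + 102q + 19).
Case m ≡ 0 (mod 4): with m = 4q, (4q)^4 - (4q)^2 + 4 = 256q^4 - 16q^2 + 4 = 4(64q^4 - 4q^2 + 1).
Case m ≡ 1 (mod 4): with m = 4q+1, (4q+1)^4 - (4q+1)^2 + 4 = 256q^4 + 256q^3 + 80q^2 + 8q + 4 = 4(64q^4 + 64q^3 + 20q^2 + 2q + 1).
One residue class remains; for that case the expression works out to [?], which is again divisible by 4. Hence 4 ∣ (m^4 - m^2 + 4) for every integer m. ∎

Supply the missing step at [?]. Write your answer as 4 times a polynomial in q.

4(64q^4 + 128q^3 + 92q^2 + 28q + 4)

Only m ≡ 2 (mod 4) is unaccounted for. Put m = 4q+2:
(4q+2)^4 - (4q+2)^2 + 4 expands to 256q^4 + 512q^3 + 368q^2 + 112q + 16,
and factoring out 4 leaves 4(64q^4 + 128q^3 + 92q^2 + 28q + 4).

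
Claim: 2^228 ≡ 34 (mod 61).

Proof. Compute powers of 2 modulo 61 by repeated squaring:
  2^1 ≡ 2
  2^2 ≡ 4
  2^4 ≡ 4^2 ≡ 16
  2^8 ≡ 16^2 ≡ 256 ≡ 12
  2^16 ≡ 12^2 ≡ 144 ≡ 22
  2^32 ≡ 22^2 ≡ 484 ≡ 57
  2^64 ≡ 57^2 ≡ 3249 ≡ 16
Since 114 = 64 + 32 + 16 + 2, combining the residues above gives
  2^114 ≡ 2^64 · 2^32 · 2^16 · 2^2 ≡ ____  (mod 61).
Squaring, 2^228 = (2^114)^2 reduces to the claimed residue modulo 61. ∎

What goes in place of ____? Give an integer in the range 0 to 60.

41

Multiply the listed residues: 16 · 57 · 22 · 4 = 912 → 20064 → 80256.
Reducing modulo 61: 80256 = 1315·61 + 41, so 2^114 ≡ 41.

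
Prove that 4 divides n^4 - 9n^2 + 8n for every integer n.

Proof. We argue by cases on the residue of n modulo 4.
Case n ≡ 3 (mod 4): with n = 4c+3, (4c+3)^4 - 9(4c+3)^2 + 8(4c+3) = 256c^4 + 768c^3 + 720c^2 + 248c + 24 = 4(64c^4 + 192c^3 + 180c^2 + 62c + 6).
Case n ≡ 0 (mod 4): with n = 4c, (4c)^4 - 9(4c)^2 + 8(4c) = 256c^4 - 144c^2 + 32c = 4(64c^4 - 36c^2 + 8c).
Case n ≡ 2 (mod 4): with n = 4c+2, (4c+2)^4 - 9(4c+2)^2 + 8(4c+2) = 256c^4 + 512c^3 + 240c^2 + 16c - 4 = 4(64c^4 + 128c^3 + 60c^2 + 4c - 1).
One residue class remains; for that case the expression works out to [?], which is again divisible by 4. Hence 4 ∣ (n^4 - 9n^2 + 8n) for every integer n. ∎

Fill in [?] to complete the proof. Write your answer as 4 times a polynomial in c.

4(64c^4 + 64c^3 - 12c^2 - 6c)

Only n ≡ 1 (mod 4) is unaccounted for. Put n = 4c+1:
(4c+1)^4 - 9(4c+1)^2 + 8(4c+1) expands to 256c^4 + 256c^3 - 48c^2 - 24c,
and factoring out 4 leaves 4(64c^4 + 64c^3 - 12c^2 - 6c).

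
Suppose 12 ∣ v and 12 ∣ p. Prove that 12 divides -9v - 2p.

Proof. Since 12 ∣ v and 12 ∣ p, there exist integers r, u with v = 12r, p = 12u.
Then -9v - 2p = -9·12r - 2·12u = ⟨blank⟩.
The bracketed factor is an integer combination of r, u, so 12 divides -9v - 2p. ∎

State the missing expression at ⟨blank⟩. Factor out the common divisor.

12(-9r - 2u)

Each term has a factor of 12: -9·12r - 2·12u = 12·(-9r - 2u).
Since -9r - 2u is an integer, 12 ∣ (-9v - 2p).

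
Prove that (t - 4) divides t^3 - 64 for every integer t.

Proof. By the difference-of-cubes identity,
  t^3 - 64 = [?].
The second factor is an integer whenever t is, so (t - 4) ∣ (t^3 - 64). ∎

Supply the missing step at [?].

(t - 4)(t^2 + 4t + 16)

Polynomial division of t^3 - 64 by t - 4 leaves remainder 0 and quotient t^2 + 4t + 16.
Hence t^3 - 64 = (t - 4)(t^2 + 4t + 16).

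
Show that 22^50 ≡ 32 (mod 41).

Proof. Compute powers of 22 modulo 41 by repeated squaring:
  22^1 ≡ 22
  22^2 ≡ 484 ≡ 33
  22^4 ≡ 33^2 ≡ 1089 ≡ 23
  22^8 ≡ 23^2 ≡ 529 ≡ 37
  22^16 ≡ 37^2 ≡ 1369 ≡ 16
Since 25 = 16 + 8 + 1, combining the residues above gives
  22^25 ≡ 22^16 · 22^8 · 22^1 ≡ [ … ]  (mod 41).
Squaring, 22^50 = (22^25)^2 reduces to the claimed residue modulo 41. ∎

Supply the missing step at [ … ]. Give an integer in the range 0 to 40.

22^16 · 22^8 · 22^1 ≡ 16 · 37 · 22 = 13024.
13024 mod 41 = 27, so 22^25 ≡ 27 (mod 41).

27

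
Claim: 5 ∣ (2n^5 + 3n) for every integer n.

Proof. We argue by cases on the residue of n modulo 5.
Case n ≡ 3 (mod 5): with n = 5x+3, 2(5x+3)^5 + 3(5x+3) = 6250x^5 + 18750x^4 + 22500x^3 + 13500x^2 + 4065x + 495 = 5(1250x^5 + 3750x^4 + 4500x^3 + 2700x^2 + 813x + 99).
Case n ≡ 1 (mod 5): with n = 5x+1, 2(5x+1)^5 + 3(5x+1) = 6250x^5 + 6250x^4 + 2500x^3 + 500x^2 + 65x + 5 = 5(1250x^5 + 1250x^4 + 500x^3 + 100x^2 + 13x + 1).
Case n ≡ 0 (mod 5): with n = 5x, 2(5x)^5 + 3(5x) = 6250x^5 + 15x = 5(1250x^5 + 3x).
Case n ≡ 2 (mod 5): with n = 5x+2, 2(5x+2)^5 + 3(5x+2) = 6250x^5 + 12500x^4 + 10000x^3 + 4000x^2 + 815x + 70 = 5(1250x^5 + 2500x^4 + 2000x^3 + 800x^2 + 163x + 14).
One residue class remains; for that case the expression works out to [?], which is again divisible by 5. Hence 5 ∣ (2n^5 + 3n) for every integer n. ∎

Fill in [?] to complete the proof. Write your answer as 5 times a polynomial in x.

The residues treated are {3, 1, 0, 2}, so the missing case is n ≡ 4 (mod 5); write n = 5x+4.
Then 2(5x+4)^5 + 3(5x+4) = 6250x^5 + 25000x^4 + 40000x^3 + 32000x^2 + 12815x + 2060 = 5(1250x^5 + 5000x^4 + 8000x^3 + 6400x^2 + 2563x + 412).

5(1250x^5 + 5000x^4 + 8000x^3 + 6400x^2 + 2563x + 412)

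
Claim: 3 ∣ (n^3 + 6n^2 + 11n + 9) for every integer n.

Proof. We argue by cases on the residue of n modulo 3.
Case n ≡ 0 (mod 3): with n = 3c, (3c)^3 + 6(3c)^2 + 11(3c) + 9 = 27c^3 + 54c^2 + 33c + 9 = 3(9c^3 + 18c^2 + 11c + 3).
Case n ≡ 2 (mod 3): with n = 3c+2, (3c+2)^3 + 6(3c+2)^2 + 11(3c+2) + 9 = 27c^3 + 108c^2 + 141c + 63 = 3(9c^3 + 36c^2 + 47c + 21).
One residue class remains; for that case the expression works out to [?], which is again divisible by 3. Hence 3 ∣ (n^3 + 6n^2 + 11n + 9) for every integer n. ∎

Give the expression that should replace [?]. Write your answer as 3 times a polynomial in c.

3(9c^3 + 27c^2 + 26c + 9)

Only n ≡ 1 (mod 3) is unaccounted for. Put n = 3c+1:
(3c+1)^3 + 6(3c+1)^2 + 11(3c+1) + 9 expands to 27c^3 + 81c^2 + 78c + 27,
and factoring out 3 leaves 3(9c^3 + 27c^2 + 26c + 9).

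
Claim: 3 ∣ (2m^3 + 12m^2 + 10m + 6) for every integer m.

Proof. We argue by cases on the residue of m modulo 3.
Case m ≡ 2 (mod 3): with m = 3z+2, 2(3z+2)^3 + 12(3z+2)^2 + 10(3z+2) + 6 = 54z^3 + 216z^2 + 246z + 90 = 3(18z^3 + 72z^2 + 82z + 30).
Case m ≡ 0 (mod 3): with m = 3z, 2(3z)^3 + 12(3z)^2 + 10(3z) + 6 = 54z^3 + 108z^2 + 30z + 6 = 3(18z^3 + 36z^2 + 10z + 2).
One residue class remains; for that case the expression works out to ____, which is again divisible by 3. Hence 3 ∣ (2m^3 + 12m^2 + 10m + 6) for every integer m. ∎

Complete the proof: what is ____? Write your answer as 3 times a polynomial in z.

Only m ≡ 1 (mod 3) is unaccounted for. Put m = 3z+1:
2(3z+1)^3 + 12(3z+1)^2 + 10(3z+1) + 6 expands to 54z^3 + 162z^2 + 120z + 30,
and factoring out 3 leaves 3(18z^3 + 54z^2 + 40z + 10).

3(18z^3 + 54z^2 + 40z + 10)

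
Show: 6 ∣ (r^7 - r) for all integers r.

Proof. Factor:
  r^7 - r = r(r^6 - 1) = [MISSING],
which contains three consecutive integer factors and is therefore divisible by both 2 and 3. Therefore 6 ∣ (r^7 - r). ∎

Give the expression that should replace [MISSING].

r^6 - 1 = (r^2 - 1)(r^4 + r^2 + 1), and r^2 - 1 = (r-1)(r+1).
So r(r^6 - 1) = (r - 1)r(r + 1)(r^4 + r^2 + 1).

(r - 1)r(r + 1)(r^4 + r^2 + 1)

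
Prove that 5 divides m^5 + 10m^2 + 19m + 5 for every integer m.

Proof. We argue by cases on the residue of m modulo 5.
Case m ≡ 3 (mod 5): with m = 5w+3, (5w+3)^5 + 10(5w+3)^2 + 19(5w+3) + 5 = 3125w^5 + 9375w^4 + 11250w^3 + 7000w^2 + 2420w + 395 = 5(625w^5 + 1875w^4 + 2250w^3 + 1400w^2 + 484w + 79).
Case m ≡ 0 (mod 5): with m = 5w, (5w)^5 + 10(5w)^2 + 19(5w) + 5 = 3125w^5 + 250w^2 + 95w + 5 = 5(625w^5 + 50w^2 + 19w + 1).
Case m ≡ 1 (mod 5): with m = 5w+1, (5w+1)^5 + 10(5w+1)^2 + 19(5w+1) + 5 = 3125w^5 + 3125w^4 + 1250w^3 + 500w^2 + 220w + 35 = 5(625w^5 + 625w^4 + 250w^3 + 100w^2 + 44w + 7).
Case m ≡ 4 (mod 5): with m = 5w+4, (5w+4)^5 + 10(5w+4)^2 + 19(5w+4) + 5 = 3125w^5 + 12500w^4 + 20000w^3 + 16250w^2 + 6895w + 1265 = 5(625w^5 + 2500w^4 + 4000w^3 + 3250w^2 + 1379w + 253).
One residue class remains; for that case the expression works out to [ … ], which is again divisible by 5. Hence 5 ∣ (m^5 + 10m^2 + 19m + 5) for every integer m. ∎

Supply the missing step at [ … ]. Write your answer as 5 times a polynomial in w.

5(625w^5 + 1250w^4 + 1000w^3 + 450w^2 + 139w + 23)

Only m ≡ 2 (mod 5) is unaccounted for. Put m = 5w+2:
(5w+2)^5 + 10(5w+2)^2 + 19(5w+2) + 5 expands to 3125w^5 + 6250w^4 + 5000w^3 + 2250w^2 + 695w + 115,
and factoring out 5 leaves 5(625w^5 + 1250w^4 + 1000w^3 + 450w^2 + 139w + 23).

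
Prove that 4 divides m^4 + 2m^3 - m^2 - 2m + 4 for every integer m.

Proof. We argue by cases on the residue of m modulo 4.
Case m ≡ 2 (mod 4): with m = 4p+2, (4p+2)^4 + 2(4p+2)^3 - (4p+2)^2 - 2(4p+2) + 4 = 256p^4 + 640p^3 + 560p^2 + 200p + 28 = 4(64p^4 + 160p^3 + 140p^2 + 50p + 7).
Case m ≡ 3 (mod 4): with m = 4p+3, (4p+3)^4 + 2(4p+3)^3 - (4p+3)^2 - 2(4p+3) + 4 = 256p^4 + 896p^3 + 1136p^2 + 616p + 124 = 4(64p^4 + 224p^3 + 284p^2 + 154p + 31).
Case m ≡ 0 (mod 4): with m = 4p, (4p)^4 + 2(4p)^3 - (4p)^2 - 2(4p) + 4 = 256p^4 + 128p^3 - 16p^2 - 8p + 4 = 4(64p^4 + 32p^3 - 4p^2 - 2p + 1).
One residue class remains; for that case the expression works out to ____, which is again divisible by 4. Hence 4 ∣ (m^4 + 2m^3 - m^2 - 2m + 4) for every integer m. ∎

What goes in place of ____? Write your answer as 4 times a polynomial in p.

Only m ≡ 1 (mod 4) is unaccounted for. Put m = 4p+1:
(4p+1)^4 + 2(4p+1)^3 - (4p+1)^2 - 2(4p+1) + 4 expands to 256p^4 + 384p^3 + 176p^2 + 24p + 4,
and factoring out 4 leaves 4(64p^4 + 96p^3 + 44p^2 + 6p + 1).

4(64p^4 + 96p^3 + 44p^2 + 6p + 1)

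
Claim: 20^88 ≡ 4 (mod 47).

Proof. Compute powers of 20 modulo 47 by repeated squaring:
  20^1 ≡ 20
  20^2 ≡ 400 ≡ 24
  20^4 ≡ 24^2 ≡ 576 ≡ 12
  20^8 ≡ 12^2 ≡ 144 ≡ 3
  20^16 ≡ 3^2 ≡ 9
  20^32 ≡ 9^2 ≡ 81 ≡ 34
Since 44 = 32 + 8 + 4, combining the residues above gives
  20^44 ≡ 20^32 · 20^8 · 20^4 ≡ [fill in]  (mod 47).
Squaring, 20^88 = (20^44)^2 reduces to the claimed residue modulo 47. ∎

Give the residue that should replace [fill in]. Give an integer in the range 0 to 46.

2

Multiply the listed residues: 34 · 3 · 12 = 102 → 1224.
Reducing modulo 47: 1224 = 26·47 + 2, so 20^44 ≡ 2.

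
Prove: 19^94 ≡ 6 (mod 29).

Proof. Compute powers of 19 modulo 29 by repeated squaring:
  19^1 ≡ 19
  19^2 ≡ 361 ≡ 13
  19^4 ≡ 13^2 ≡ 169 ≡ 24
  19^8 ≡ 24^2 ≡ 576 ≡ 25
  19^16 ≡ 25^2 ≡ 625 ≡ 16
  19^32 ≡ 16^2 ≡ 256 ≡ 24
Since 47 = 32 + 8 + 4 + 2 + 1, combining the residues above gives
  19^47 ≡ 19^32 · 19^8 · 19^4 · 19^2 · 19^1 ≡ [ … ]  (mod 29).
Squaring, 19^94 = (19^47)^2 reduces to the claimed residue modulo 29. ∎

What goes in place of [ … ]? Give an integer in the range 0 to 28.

8

19^32 · 19^8 · 19^4 · 19^2 · 19^1 ≡ 24 · 25 · 24 · 13 · 19 = 3556800.
3556800 mod 29 = 8, so 19^47 ≡ 8 (mod 29).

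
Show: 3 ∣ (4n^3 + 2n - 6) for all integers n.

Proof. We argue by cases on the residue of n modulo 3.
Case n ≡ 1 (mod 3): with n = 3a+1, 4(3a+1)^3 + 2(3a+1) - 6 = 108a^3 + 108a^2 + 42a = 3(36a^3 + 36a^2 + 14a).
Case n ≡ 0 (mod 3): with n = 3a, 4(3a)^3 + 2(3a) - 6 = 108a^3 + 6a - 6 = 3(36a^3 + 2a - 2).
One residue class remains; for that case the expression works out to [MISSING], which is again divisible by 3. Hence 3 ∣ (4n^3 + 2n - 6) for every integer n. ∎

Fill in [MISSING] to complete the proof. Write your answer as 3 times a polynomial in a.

Only n ≡ 2 (mod 3) is unaccounted for. Put n = 3a+2:
4(3a+2)^3 + 2(3a+2) - 6 expands to 108a^3 + 216a^2 + 150a + 30,
and factoring out 3 leaves 3(36a^3 + 72a^2 + 50a + 10).

3(36a^3 + 72a^2 + 50a + 10)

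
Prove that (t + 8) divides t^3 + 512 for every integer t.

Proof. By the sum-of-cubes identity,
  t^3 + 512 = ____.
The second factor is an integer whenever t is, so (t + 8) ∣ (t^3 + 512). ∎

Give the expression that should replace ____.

(t + 8)(t^2 - 8t + 64)

Polynomial division of t^3 + 512 by t + 8 leaves remainder 0 and quotient t^2 - 8t + 64.
Hence t^3 + 512 = (t + 8)(t^2 - 8t + 64).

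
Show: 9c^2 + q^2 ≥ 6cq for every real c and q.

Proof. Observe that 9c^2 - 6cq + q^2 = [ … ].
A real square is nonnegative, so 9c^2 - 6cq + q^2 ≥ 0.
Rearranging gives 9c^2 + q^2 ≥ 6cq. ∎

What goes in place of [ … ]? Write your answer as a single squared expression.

(3c - q)^2

9c^2 - 6cq + q^2 is a perfect-square trinomial: the outer terms are (3c)^2 and (q)^2, and the cross term is -2·3c·q.
So 9c^2 - 6cq + q^2 = (3c - q)^2 ≥ 0.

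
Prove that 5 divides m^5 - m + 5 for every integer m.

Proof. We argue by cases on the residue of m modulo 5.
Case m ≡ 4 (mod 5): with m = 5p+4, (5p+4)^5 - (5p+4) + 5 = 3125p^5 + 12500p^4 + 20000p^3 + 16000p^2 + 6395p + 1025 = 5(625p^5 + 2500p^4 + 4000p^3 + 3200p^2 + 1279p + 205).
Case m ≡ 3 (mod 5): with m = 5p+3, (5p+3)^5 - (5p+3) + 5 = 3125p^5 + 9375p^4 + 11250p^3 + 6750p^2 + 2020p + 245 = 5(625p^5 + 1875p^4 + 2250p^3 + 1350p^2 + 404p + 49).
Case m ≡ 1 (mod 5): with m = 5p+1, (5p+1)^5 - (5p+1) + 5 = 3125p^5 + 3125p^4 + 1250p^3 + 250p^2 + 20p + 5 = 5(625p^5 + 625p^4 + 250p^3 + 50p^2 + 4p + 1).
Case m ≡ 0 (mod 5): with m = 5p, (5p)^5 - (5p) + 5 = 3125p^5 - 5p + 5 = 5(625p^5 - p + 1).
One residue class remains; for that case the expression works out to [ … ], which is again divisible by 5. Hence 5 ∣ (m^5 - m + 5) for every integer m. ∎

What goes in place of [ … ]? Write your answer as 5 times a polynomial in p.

The residues treated are {4, 3, 1, 0}, so the missing case is m ≡ 2 (mod 5); write m = 5p+2.
Then (5p+2)^5 - (5p+2) + 5 = 3125p^5 + 6250p^4 + 5000p^3 + 2000p^2 + 395p + 35 = 5(625p^5 + 1250p^4 + 1000p^3 + 400p^2 + 79p + 7).

5(625p^5 + 1250p^4 + 1000p^3 + 400p^2 + 79p + 7)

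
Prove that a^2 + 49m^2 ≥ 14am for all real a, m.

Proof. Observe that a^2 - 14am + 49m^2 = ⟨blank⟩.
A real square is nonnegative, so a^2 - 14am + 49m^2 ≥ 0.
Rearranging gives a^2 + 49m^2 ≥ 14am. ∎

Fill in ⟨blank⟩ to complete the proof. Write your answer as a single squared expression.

The leading and trailing coefficients are 1^2 and 7^2, and 14 = 2·1·7, so the trinomial is (a - 7m)^2.
Hence a^2 - 14am + 49m^2 ≥ 0.

(a - 7m)^2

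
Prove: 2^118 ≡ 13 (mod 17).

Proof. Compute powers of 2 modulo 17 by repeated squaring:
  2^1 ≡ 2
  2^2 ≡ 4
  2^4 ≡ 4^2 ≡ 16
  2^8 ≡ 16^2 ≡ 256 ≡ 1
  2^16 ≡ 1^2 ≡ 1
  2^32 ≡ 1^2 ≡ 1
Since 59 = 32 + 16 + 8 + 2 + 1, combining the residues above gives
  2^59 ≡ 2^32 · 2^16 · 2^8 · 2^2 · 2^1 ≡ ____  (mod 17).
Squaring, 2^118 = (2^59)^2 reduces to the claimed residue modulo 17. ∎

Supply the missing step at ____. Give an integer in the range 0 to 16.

2^32 · 2^16 · 2^8 · 2^2 · 2^1 ≡ 1 · 1 · 1 · 4 · 2 = 8.
8 mod 17 = 8, so 2^59 ≡ 8 (mod 17).

8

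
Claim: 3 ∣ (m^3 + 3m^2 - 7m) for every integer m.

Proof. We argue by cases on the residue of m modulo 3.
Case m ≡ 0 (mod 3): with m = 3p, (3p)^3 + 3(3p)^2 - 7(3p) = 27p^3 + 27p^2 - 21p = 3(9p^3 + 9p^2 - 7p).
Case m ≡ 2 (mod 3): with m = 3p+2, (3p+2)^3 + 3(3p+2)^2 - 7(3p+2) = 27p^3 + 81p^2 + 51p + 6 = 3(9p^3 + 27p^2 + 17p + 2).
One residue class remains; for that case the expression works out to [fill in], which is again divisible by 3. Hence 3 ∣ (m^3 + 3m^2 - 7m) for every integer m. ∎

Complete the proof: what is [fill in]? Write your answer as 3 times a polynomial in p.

Only m ≡ 1 (mod 3) is unaccounted for. Put m = 3p+1:
(3p+1)^3 + 3(3p+1)^2 - 7(3p+1) expands to 27p^3 + 54p^2 + 6p - 3,
and factoring out 3 leaves 3(9p^3 + 18p^2 + 2p - 1).

3(9p^3 + 18p^2 + 2p - 1)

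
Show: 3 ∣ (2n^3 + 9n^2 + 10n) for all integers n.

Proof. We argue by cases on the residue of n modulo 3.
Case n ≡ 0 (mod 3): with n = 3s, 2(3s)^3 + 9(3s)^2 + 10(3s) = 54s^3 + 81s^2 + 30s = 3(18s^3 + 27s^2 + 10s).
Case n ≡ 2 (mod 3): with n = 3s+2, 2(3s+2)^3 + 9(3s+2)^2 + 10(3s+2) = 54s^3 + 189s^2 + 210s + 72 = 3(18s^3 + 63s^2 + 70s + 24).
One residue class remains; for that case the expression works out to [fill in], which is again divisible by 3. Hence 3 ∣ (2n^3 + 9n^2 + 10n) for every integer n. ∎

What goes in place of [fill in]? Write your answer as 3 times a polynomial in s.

Only n ≡ 1 (mod 3) is unaccounted for. Put n = 3s+1:
2(3s+1)^3 + 9(3s+1)^2 + 10(3s+1) expands to 54s^3 + 135s^2 + 102s + 21,
and factoring out 3 leaves 3(18s^3 + 45s^2 + 34s + 7).

3(18s^3 + 45s^2 + 34s + 7)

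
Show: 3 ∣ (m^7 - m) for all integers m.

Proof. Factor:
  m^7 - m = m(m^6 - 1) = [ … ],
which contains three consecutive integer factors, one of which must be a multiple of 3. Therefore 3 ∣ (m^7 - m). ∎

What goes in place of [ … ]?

(m - 1)m(m + 1)(m^4 + m^2 + 1)

m^6 - 1 = (m^2 - 1)(m^4 + m^2 + 1), and m^2 - 1 = (m-1)(m+1).
So m(m^6 - 1) = (m - 1)m(m + 1)(m^4 + m^2 + 1).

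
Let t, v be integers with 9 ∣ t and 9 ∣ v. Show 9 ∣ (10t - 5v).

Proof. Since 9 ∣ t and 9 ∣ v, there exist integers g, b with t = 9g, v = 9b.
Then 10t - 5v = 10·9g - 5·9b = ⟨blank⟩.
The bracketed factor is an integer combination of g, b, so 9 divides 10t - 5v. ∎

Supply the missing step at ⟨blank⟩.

Each term has a factor of 9: 10·9g - 5·9b = 9·(-5b + 10g).
Since -5b + 10g is an integer, 9 ∣ (10t - 5v).

9(-5b + 10g)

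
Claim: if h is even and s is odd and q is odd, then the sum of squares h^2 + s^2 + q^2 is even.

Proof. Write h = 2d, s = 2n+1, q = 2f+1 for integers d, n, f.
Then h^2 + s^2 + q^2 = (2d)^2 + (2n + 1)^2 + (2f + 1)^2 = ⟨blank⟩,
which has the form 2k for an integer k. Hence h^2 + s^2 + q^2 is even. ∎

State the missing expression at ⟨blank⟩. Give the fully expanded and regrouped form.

2(2d^2 + 2f^2 + 2f + 2n^2 + 2n + 1)

(2d)^2 + (2n + 1)^2 + (2f + 1)^2 = 4d^2 + 4f^2 + 4f + 4n^2 + 4n + 2
= 2(2d^2 + 2f^2 + 2f + 2n^2 + 2n + 1).
Since 2d^2 + 2f^2 + 2f + 2n^2 + 2n + 1 is an integer, the sum of squares is of the form 2k for an integer k.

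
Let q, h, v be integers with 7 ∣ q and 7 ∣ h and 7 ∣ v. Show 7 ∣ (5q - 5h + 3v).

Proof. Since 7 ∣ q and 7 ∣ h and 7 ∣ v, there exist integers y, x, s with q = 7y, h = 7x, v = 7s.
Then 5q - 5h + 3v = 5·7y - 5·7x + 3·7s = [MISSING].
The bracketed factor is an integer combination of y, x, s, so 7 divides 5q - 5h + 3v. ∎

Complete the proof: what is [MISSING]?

Each term has a factor of 7: 5·7y - 5·7x + 3·7s = 7·(3s - 5x + 5y).
Since 3s - 5x + 5y is an integer, 7 ∣ (5q - 5h + 3v).

7(3s - 5x + 5y)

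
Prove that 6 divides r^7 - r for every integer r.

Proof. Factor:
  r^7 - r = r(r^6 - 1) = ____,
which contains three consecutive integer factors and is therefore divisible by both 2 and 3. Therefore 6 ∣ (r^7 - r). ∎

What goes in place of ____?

(r - 1)r(r + 1)(r^4 + r^2 + 1)

r^6 - 1 = (r^2 - 1)(r^4 + r^2 + 1), and r^2 - 1 = (r-1)(r+1).
So r(r^6 - 1) = (r - 1)r(r + 1)(r^4 + r^2 + 1).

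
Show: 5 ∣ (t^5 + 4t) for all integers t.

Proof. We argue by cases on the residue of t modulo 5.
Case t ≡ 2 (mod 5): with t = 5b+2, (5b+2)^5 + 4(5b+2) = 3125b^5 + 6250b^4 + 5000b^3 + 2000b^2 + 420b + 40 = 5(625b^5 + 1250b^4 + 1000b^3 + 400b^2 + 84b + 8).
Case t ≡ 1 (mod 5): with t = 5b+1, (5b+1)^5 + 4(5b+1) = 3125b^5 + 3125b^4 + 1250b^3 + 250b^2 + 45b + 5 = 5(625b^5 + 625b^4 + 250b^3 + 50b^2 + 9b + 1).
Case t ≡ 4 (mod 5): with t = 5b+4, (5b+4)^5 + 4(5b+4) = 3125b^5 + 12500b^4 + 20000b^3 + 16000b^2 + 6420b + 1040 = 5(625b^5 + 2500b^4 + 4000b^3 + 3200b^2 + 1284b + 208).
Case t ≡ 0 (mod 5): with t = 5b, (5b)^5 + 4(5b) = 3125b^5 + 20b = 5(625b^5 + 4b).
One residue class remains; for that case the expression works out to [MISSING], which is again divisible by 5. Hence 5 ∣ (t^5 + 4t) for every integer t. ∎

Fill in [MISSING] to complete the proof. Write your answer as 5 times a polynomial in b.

5(625b^5 + 1875b^4 + 2250b^3 + 1350b^2 + 409b + 51)

The residues treated are {2, 1, 4, 0}, so the missing case is t ≡ 3 (mod 5); write t = 5b+3.
Then (5b+3)^5 + 4(5b+3) = 3125b^5 + 9375b^4 + 11250b^3 + 6750b^2 + 2045b + 255 = 5(625b^5 + 1875b^4 + 2250b^3 + 1350b^2 + 409b + 51).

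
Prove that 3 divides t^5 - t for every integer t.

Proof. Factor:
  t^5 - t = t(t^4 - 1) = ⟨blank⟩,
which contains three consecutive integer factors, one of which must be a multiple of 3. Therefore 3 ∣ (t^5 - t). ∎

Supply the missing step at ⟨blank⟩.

(t - 1)t(t + 1)(t^2 + 1)

t^4 - 1 = (t^2 - 1)(t^2 + 1), and t^2 - 1 = (t-1)(t+1).
So t(t^4 - 1) = (t - 1)t(t + 1)(t^2 + 1).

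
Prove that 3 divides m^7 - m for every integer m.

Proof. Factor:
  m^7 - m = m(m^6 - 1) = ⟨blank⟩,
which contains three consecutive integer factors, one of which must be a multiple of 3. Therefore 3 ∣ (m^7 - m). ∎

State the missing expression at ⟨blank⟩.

(m - 1)m(m + 1)(m^4 + m^2 + 1)

m^6 - 1 = (m^2 - 1)(m^4 + m^2 + 1), and m^2 - 1 = (m-1)(m+1).
So m(m^6 - 1) = (m - 1)m(m + 1)(m^4 + m^2 + 1).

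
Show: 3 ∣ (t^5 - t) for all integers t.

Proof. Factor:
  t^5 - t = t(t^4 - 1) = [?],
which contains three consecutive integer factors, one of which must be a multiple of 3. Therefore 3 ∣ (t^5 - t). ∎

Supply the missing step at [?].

t^4 - 1 = (t^2 - 1)(t^2 + 1), and t^2 - 1 = (t-1)(t+1).
So t(t^4 - 1) = (t - 1)t(t + 1)(t^2 + 1).

(t - 1)t(t + 1)(t^2 + 1)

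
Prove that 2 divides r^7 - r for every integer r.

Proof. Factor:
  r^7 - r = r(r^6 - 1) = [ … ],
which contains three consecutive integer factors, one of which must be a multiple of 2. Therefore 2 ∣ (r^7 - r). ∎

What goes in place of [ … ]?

r^6 - 1 = (r^2 - 1)(r^4 + r^2 + 1), and r^2 - 1 = (r-1)(r+1).
So r(r^6 - 1) = (r - 1)r(r + 1)(r^4 + r^2 + 1).

(r - 1)r(r + 1)(r^4 + r^2 + 1)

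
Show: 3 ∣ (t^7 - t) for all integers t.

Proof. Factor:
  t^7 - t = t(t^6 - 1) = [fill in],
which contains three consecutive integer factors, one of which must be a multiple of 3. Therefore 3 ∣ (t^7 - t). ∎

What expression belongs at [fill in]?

(t - 1)t(t + 1)(t^4 + t^2 + 1)

t^6 - 1 = (t^2 - 1)(t^4 + t^2 + 1), and t^2 - 1 = (t-1)(t+1).
So t(t^6 - 1) = (t - 1)t(t + 1)(t^4 + t^2 + 1).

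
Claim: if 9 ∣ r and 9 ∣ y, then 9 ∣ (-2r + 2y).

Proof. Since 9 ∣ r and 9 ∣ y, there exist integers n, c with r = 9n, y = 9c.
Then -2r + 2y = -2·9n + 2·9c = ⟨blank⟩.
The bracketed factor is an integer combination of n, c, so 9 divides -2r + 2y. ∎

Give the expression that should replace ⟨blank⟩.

Each term has a factor of 9: -2·9n + 2·9c = 9·(2c - 2n).
Since 2c - 2n is an integer, 9 ∣ (-2r + 2y).

9(2c - 2n)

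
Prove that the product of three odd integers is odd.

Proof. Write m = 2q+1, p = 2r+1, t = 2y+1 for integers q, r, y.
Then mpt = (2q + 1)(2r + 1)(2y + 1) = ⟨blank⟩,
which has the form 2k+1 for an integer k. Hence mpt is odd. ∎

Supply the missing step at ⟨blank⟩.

(2q + 1)(2r + 1)(2y + 1) = 8qry + 4qr + 4qy + 2q + 4ry + 2r + 2y + 1
= 2(4qry + 2qr + 2qy + q + 2ry + r + y) + 1.
Since 4qry + 2qr + 2qy + q + 2ry + r + y is an integer, the product is of the form 2k+1 for an integer k.

2(4qry + 2qr + 2qy + q + 2ry + r + y) + 1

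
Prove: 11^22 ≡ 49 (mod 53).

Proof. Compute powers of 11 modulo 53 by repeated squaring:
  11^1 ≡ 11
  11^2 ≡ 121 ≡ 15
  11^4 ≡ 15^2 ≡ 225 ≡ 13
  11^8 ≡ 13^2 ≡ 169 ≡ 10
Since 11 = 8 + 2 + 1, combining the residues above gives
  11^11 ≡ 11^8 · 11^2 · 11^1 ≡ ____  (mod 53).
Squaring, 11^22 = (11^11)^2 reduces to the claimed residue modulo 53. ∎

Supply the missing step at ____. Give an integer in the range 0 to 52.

Multiply the listed residues: 10 · 15 · 11 = 150 → 1650.
Reducing modulo 53: 1650 = 31·53 + 7, so 11^11 ≡ 7.

7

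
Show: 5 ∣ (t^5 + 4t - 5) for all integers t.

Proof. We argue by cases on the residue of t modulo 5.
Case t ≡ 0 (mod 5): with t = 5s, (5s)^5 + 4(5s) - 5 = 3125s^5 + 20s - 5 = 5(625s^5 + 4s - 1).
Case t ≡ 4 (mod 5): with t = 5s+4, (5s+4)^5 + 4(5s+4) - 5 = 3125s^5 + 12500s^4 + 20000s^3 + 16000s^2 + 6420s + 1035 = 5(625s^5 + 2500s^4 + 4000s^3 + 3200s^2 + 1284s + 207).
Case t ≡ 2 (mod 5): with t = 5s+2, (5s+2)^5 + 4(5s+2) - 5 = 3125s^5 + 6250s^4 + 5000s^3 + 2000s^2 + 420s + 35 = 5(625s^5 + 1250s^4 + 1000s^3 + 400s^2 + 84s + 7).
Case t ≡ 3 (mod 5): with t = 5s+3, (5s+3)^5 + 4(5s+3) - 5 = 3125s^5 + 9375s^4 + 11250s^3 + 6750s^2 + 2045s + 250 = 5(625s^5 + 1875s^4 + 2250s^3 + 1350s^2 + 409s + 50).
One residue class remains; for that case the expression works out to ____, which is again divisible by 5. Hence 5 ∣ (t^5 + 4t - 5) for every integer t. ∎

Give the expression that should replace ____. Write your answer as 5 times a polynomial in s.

5(625s^5 + 625s^4 + 250s^3 + 50s^2 + 9s)

Only t ≡ 1 (mod 5) is unaccounted for. Put t = 5s+1:
(5s+1)^5 + 4(5s+1) - 5 expands to 3125s^5 + 3125s^4 + 1250s^3 + 250s^2 + 45s,
and factoring out 5 leaves 5(625s^5 + 625s^4 + 250s^3 + 50s^2 + 9s).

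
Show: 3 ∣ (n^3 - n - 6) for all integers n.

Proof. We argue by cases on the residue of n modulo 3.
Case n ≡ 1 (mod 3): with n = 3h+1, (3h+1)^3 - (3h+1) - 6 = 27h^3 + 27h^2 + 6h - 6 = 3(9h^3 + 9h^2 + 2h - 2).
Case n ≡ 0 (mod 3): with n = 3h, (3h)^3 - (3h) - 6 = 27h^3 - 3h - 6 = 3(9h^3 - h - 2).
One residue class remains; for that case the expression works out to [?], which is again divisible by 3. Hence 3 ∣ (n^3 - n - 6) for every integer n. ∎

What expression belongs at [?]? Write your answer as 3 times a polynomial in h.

The residues treated are {1, 0}, so the missing case is n ≡ 2 (mod 3); write n = 3h+2.
Then (3h+2)^3 - (3h+2) - 6 = 27h^3 + 54h^2 + 33h = 3(9h^3 + 18h^2 + 11h).

3(9h^3 + 18h^2 + 11h)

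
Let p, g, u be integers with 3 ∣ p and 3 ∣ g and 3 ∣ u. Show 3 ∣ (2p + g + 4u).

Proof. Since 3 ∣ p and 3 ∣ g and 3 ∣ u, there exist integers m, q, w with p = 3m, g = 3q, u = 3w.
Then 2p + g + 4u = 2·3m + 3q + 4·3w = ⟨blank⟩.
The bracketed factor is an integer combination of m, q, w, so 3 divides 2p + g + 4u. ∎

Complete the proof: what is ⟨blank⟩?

3(2m + q + 4w)

Pull the common 3 out of every term: 2·3m + 3q + 4·3w = 3(2m + q + 4w).
2m + q + 4w is an integer, which exhibits the divisibility.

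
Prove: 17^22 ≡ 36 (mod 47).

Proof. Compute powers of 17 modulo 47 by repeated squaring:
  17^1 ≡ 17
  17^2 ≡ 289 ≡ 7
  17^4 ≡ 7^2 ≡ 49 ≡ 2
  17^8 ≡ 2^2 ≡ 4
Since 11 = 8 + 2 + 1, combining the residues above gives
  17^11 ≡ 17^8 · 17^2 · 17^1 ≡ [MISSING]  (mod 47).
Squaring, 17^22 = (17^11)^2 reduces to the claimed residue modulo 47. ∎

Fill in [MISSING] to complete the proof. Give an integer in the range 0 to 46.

6

17^8 · 17^2 · 17^1 ≡ 4 · 7 · 17 = 476.
476 mod 47 = 6, so 17^11 ≡ 6 (mod 47).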